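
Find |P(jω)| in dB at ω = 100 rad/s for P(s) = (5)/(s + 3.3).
Substitute s = j*100: P(j100) = 0.00164821 - 0.0499456j.
|P(j100)| = sqrt(Re² + Im²) = 0.04997.
20*log₁₀(0.04997) = -26.03 dB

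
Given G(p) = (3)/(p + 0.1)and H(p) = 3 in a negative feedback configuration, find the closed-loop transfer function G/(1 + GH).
Closed-loop T = G/(1+GH).
Numerator: G_num * H_den = 3.
Denominator: G_den * H_den + G_num * H_num = (p + 0.1) + (9) = p + 9.1.
T(p) = (3)/(p + 9.1)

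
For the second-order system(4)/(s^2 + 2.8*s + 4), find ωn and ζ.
Standard form: ωn²/(s²+2ζωn·s+ωn²).
const=4=ωn² → ωn=2, s coeff=2.8=2ζωn → ζ=0.7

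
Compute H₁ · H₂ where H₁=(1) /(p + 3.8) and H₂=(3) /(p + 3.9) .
Series: H = H₁ · H₂ = (n₁·n₂)/(d₁·d₂).
Num: n₁·n₂ = 3. Den: d₁·d₂ = p^2 + 7.7*p + 14.82.
H(p) = (3)/(p^2 + 7.7*p + 14.82)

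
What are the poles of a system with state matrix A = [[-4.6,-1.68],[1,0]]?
Eigenvalues solve det(λI - A) = 0.
Characteristic polynomial: λ^2 + 4.6*λ + 1.68 = 0.
Factor: (λ + 0.4)(λ + 4.2) = 0.
Roots: -0.4, -4.2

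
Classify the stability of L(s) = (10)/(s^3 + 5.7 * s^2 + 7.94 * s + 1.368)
Denominator: s^3 + 5.7*s^2 + 7.94*s + 1.368 = (s + 3.6)(s + 0.2)(s + 1.9). Poles: -0.2, -1.9, -3.6. Stable (all poles in LHP)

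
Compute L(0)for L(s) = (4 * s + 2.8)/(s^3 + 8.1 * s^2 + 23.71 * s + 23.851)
DC gain = L(0) = num(0)/den(0) = 2.8/23.851 = 0.1174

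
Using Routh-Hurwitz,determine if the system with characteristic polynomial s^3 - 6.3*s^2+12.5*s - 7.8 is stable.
Routh array:
s^3: [1, 12.5]; s^2: [-6.3, -7.8]; s^1: [11.2619]; s^0: [-7.8]
First column: [1, -6.3, 11.2619, -7.8]. Sign changes = 3.
No, unstable (3 RHP root(s))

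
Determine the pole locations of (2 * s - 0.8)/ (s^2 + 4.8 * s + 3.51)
Set denominator = 0: s^2 + 4.8*s + 3.51 = (s + 0.9)(s + 3.9) = 0 → Poles: -0.9, -3.9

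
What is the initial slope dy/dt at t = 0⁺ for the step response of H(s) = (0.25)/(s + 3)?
IVT: y'(0⁺) = lim_{s→∞} s²·Y(s) = lim_{s→∞} s·H(s).
deg(num) = 0, deg(den) = 1, relative degree = 1, so s·H(s) → (leading num)/(leading den) = 0.25/1 = 0.25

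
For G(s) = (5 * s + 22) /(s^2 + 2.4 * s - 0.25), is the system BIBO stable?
Denominator: s^2 + 2.4*s - 0.25 = (s - 0.1)(s + 2.5). Poles: -2.5, 0.1. All Re(p)<0: No (unstable)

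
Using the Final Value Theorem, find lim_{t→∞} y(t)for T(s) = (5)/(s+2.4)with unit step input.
FVT: lim_{t→∞} y(t) = lim_{s→0} s*Y(s) where Y(s) = T(s)/s.
= lim_{s→0} T(s) = T(0) = num(0)/den(0) = 5/2.4 = 2.083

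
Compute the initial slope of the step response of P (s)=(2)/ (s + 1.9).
IVT: y'(0⁺) = lim_{s→∞} s²·Y(s) = lim_{s→∞} s·P(s).
deg(num) = 0, deg(den) = 1, relative degree = 1, so s·P(s) → (leading num)/(leading den) = 2/1 = 2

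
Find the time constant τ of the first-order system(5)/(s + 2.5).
First-order system: τ = -1/pole. Pole = -2.5. τ = -1/(-2.5) = 0.4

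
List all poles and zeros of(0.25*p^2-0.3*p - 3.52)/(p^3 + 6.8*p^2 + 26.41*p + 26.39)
Set denominator = 0: p^3 + 6.8*p^2 + 26.41*p + 26.39 = (p + 1.4)(p^2 + 5.4*p + 18.85) = 0 → Poles: -1.4, -2.7 + 3.4j, -2.7 - 3.4j
Set numerator = 0: 0.25*p^2 - 0.3*p - 3.52 = 0.25*(p + 3.2)(p - 4.4) = 0 → Zeros: -3.2, 4.4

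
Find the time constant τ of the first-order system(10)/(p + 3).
First-order system: τ = -1/pole. Pole = -3. τ = -1/(-3) = 0.3333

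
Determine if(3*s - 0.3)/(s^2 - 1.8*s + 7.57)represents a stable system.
Denominator: s^2 - 1.8*s + 7.57. Poles: 0.9 + 2.6j, 0.9 - 2.6j. All Re(p)<0: No (unstable)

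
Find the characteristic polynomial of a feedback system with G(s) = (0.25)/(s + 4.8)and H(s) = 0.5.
Characteristic poly = G_den * H_den + G_num * H_num = (s + 4.8) + (0.125) = s + 4.925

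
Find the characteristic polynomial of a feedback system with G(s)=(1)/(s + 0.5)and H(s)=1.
Characteristic poly = G_den * H_den + G_num * H_num = (s + 0.5) + (1) = s + 1.5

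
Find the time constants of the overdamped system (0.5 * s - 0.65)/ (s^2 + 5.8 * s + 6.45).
Overdamped: real poles at -4.3, -1.5. τ = -1/pole → τ₁ = 0.2326, τ₂ = 0.6667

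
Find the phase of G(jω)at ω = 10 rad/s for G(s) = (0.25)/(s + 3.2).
Substitute s = j*10: G(j10) = 0.00725689 - 0.0226778j.
∠G(j10) = atan2(Im, Re) = atan2(-0.0226778, 0.00725689) = -72.26°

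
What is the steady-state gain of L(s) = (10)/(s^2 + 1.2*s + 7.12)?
DC gain = L(0) = num(0)/den(0) = 10/7.12 = 1.404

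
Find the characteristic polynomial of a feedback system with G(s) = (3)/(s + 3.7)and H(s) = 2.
Characteristic poly = G_den * H_den + G_num * H_num = (s + 3.7) + (6) = s + 9.7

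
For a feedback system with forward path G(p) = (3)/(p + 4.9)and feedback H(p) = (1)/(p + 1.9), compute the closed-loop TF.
Closed-loop T = G/(1+GH).
Numerator: G_num * H_den = 3*p + 5.7.
Denominator: G_den * H_den + G_num * H_num = (p^2 + 6.8*p + 9.31) + (3) = p^2 + 6.8*p + 12.31.
T(p) = (3*p + 5.7)/(p^2 + 6.8*p + 12.31)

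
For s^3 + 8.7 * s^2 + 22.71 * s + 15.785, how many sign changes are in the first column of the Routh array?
Routh array:
s^3: [1, 22.71]; s^2: [8.7, 15.785]; s^1: [20.8956]; s^0: [15.785]
First column: [1, 8.7, 20.8956, 15.785]. Sign changes = 0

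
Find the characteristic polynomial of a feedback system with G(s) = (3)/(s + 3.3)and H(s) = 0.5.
Characteristic poly = G_den * H_den + G_num * H_num = (s + 3.3) + (1.5) = s + 4.8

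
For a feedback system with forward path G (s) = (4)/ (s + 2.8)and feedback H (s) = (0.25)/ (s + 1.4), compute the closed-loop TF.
Closed-loop T = G/(1+GH).
Numerator: G_num * H_den = 4*s + 5.6.
Denominator: G_den * H_den + G_num * H_num = (s^2 + 4.2*s + 3.92) + (1) = s^2 + 4.2*s + 4.92.
T(s) = (4*s + 5.6)/(s^2 + 4.2*s + 4.92)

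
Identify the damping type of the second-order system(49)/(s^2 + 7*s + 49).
Standard form: ωn²/(s²+2ζωn·s+ωn²) gives ωn=7, ζ=0.5.
Underdamped (ζ = 0.5 < 1)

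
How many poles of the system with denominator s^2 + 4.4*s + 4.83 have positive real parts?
s^2 + 4.4*s + 4.83 = (s + 2.3)(s + 2.1). Poles: -2.1, -2.3. RHP poles (Re>0): 0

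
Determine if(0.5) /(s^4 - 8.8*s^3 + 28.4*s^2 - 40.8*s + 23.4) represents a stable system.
Denominator: s^4 - 8.8*s^3 + 28.4*s^2 - 40.8*s + 23.4 = (s - 3)(s - 3)(s^2 - 2.8*s + 2.6). Poles: 1.4 + 0.8j, 1.4 - 0.8j, 3, 3. All Re(p)<0: No (unstable)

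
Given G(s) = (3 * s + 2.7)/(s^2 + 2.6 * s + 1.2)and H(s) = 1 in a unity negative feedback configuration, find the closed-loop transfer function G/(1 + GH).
Closed-loop T = G/(1+GH).
Numerator: G_num * H_den = 3*s + 2.7.
Denominator: G_den * H_den + G_num * H_num = (s^2 + 2.6*s + 1.2) + (3*s + 2.7) = s^2 + 5.6*s + 3.9.
T(s) = (3*s + 2.7)/(s^2 + 5.6*s + 3.9)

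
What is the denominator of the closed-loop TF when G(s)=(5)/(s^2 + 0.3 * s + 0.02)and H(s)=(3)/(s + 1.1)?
Characteristic poly = G_den * H_den + G_num * H_num = (s^3 + 1.4*s^2 + 0.35*s + 0.022) + (15) = s^3 + 1.4*s^2 + 0.35*s + 15.022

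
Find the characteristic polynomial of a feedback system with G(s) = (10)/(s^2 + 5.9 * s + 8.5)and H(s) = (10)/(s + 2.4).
Characteristic poly = G_den * H_den + G_num * H_num = (s^3 + 8.3*s^2 + 22.66*s + 20.4) + (100) = s^3 + 8.3*s^2 + 22.66*s + 120.4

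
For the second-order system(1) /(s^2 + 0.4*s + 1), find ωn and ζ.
Standard form: ωn²/(s²+2ζωn·s+ωn²).
const=1=ωn² → ωn=1, s coeff=0.4=2ζωn → ζ=0.2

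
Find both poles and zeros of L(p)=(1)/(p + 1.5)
Set denominator = 0: p + 1.5 = 0 → Poles: -1.5
Numerator is a nonzero constant (1) → Zeros: none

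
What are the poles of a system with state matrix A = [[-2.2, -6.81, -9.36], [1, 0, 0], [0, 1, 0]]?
Eigenvalues solve det(λI - A) = 0.
Characteristic polynomial: λ^3 + 2.2*λ^2 + 6.81*λ + 9.36 = 0.
Factor: (λ + 1.6)(λ^2 + 0.6*λ + 5.85) = 0.
Roots: -0.3 + 2.4j, -0.3 - 2.4j, -1.6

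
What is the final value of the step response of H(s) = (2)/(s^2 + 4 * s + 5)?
FVT: lim_{t→∞} y(t) = lim_{s→0} s*Y(s) where Y(s) = H(s)/s.
= lim_{s→0} H(s) = H(0) = num(0)/den(0) = 2/5 = 0.4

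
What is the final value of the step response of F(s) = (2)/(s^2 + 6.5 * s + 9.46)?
FVT: lim_{t→∞} y(t) = lim_{s→0} s*Y(s) where Y(s) = F(s)/s.
= lim_{s→0} F(s) = F(0) = num(0)/den(0) = 2/9.46 = 0.2114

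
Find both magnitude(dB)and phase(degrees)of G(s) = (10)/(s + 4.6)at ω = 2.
Substitute s = j*2: G(j2) = 1.8283 - 0.794913j.
|G| = 20*log₁₀(sqrt(Re²+Im²)) = 5.99 dB.
∠G = atan2(Im, Re) = -23.50°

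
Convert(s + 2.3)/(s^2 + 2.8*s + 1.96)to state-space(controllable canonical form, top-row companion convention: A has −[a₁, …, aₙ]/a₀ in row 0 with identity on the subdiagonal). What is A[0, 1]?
Reachable canonical form for den = s^2 + 2.8*s + 1.96: top row of A = -[a₁,a₂,...,aₙ]/a₀, ones on the subdiagonal, zeros elsewhere.
A = [[-2.8, -1.96], [1, 0]].
A[0,1] = -1.96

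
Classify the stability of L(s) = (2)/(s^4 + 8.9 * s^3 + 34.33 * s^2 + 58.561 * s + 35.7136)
Denominator: s^4 + 8.9*s^3 + 34.33*s^2 + 58.561*s + 35.7136 = (s + 1.6)(s + 1.7)(s^2 + 5.6*s + 13.13). Poles: -1.6, -1.7, -2.8 + 2.3j, -2.8 - 2.3j. Stable (all poles in LHP)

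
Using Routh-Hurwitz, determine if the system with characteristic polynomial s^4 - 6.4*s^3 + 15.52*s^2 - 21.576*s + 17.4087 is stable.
Routh array:
s^4: [1, 15.52, 17.4087]; s^3: [-6.4, -21.576]; s^2: [12.14875, 17.4087]; s^1: [-12.405]; s^0: [17.4087]
First column: [1, -6.4, 12.14875, -12.405, 17.4087]. Sign changes = 4.
No, unstable (4 RHP root(s))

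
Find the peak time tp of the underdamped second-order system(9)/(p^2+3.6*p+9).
Standard form: ωn²/(p²+2ζωn·p+ωn²) → ωn = 3, ζ = 0.6.
ωd = ωn·√(1-ζ²) = 3·√(1-0.6²) = 2.4.
tp = π/ωd = π/2.4 = 1.309 s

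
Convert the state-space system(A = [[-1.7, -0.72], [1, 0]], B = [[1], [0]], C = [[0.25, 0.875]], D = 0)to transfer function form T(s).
T(s) = C(sI - A)⁻¹B + D.
Characteristic polynomial det(sI - A) = s^2 + 1.7*s + 0.72.
Numerator from C·adj(sI-A)·B + D·det(sI-A) = 0.25*s + 0.875.
T(s) = (0.25*s + 0.875)/(s^2 + 1.7*s + 0.72)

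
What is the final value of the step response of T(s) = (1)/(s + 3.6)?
FVT: lim_{t→∞} y(t) = lim_{s→0} s*Y(s) where Y(s) = T(s)/s.
= lim_{s→0} T(s) = T(0) = num(0)/den(0) = 1/3.6 = 0.2778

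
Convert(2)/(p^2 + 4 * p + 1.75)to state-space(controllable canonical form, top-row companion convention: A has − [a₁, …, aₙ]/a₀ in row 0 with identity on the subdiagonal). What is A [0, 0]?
Reachable canonical form for den = p^2 + 4*p + 1.75: top row of A = -[a₁,a₂,...,aₙ]/a₀, ones on the subdiagonal, zeros elsewhere.
A = [[-4, -1.75], [1, 0]].
A[0,0] = -4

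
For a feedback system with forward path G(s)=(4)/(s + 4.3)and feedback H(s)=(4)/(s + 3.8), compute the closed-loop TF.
Closed-loop T = G/(1+GH).
Numerator: G_num * H_den = 4*s + 15.2.
Denominator: G_den * H_den + G_num * H_num = (s^2 + 8.1*s + 16.34) + (16) = s^2 + 8.1*s + 32.34.
T(s) = (4*s + 15.2)/(s^2 + 8.1*s + 32.34)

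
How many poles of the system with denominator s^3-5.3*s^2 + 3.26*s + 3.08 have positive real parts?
s^3 - 5.3*s^2 + 3.26*s + 3.08 = (s - 1.4)(s - 4.4)(s + 0.5). Poles: -0.5, 1.4, 4.4. RHP poles (Re>0): 2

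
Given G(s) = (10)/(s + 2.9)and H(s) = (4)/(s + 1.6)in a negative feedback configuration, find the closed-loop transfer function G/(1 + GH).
Closed-loop T = G/(1+GH).
Numerator: G_num * H_den = 10*s + 16.
Denominator: G_den * H_den + G_num * H_num = (s^2 + 4.5*s + 4.64) + (40) = s^2 + 4.5*s + 44.64.
T(s) = (10*s + 16)/(s^2 + 4.5*s + 44.64)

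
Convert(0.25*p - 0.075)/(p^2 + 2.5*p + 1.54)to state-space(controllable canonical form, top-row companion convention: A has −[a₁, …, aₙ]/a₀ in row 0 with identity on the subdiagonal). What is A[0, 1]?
Reachable canonical form for den = p^2 + 2.5*p + 1.54: top row of A = -[a₁,a₂,...,aₙ]/a₀, ones on the subdiagonal, zeros elsewhere.
A = [[-2.5, -1.54], [1, 0]].
A[0,1] = -1.54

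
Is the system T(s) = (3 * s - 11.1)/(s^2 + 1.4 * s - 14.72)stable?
Denominator: s^2 + 1.4*s - 14.72 = (s - 3.2)(s + 4.6). Poles: -4.6, 3.2. All Re(p)<0: No (unstable)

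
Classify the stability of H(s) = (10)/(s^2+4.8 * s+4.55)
Denominator: s^2 + 4.8*s + 4.55 = (s + 3.5)(s + 1.3). Poles: -1.3, -3.5. Stable (all poles in LHP)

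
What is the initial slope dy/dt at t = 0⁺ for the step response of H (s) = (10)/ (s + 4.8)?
IVT: y'(0⁺) = lim_{s→∞} s²·Y(s) = lim_{s→∞} s·H(s).
deg(num) = 0, deg(den) = 1, relative degree = 1, so s·H(s) → (leading num)/(leading den) = 10/1 = 10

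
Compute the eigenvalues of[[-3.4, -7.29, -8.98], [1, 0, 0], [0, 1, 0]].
Eigenvalues solve det(λI - A) = 0.
Characteristic polynomial: λ^3 + 3.4*λ^2 + 7.29*λ + 8.98 = 0.
Factor: (λ + 2)(λ^2 + 1.4*λ + 4.49) = 0.
Roots: -0.7 + 2j, -0.7 - 2j, -2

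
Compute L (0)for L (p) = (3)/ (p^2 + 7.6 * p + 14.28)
DC gain = L(0) = num(0)/den(0) = 3/14.28 = 0.2101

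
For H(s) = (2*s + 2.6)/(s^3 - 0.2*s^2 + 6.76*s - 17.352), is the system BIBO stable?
Denominator: s^3 - 0.2*s^2 + 6.76*s - 17.352 = (s - 1.8)(s^2 + 1.6*s + 9.64). Poles: -0.8 + 3j, -0.8 - 3j, 1.8. All Re(p)<0: No (unstable)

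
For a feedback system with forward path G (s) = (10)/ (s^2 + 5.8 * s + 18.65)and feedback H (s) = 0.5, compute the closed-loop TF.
Closed-loop T = G/(1+GH).
Numerator: G_num * H_den = 10.
Denominator: G_den * H_den + G_num * H_num = (s^2 + 5.8*s + 18.65) + (5) = s^2 + 5.8*s + 23.65.
T(s) = (10)/(s^2 + 5.8*s + 23.65)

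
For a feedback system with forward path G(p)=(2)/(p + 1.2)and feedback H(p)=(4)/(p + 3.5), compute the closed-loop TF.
Closed-loop T = G/(1+GH).
Numerator: G_num * H_den = 2*p + 7.
Denominator: G_den * H_den + G_num * H_num = (p^2 + 4.7*p + 4.2) + (8) = p^2 + 4.7*p + 12.2.
T(p) = (2*p + 7)/(p^2 + 4.7*p + 12.2)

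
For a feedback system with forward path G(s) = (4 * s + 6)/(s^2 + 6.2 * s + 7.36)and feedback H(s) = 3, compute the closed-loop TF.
Closed-loop T = G/(1+GH).
Numerator: G_num * H_den = 4*s + 6.
Denominator: G_den * H_den + G_num * H_num = (s^2 + 6.2*s + 7.36) + (12*s + 18) = s^2 + 18.2*s + 25.36.
T(s) = (4*s + 6)/(s^2 + 18.2*s + 25.36)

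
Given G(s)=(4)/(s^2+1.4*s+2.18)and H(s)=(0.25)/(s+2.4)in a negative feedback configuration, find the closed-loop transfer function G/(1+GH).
Closed-loop T = G/(1+GH).
Numerator: G_num * H_den = 4*s + 9.6.
Denominator: G_den * H_den + G_num * H_num = (s^3 + 3.8*s^2 + 5.54*s + 5.232) + (1) = s^3 + 3.8*s^2 + 5.54*s + 6.232.
T(s) = (4*s + 9.6)/(s^3 + 3.8*s^2 + 5.54*s + 6.232)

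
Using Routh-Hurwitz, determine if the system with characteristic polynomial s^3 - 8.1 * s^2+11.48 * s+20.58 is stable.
Routh array:
s^3: [1, 11.48]; s^2: [-8.1, 20.58]; s^1: [14.0207]; s^0: [20.58]
First column: [1, -8.1, 14.0207, 20.58]. Sign changes = 2.
No, unstable (2 RHP root(s))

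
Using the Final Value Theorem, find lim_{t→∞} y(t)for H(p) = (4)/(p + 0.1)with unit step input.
FVT: lim_{t→∞} y(t) = lim_{p→0} p*Y(p) where Y(p) = H(p)/p.
= lim_{p→0} H(p) = H(0) = num(0)/den(0) = 4/0.1 = 40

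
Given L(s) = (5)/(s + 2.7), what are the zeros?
Numerator is a nonzero constant (5) → Zeros: none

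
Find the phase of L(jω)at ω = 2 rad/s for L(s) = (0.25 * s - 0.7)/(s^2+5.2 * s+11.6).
Substitute s = j*2: L(j2) = -0.00072324 + 0.0667792j.
∠L(j2) = atan2(Im, Re) = atan2(0.0667792, -0.00072324) = 90.62°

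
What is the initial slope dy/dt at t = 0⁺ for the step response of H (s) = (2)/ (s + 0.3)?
IVT: y'(0⁺) = lim_{s→∞} s²·Y(s) = lim_{s→∞} s·H(s).
deg(num) = 0, deg(den) = 1, relative degree = 1, so s·H(s) → (leading num)/(leading den) = 2/1 = 2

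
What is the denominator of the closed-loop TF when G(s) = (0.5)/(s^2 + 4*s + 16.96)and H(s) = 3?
Characteristic poly = G_den * H_den + G_num * H_num = (s^2 + 4*s + 16.96) + (1.5) = s^2 + 4*s + 18.46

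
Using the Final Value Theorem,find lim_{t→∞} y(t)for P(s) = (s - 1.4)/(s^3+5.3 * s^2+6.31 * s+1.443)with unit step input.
FVT: lim_{t→∞} y(t) = lim_{s→0} s*Y(s) where Y(s) = P(s)/s.
= lim_{s→0} P(s) = P(0) = num(0)/den(0) = -1.4/1.443 = -0.9702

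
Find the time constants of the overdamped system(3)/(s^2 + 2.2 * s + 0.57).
Overdamped: real poles at -1.9, -0.3. τ = -1/pole → τ₁ = 0.5263, τ₂ = 3.333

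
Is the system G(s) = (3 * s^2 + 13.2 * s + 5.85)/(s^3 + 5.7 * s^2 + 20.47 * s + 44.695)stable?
Denominator: s^3 + 5.7*s^2 + 20.47*s + 44.695 = (s + 3.5)(s^2 + 2.2*s + 12.77). Poles: -1.1 + 3.4j, -1.1 - 3.4j, -3.5. All Re(p)<0: Yes (stable)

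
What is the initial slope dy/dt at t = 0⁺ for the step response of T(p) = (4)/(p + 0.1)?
IVT: y'(0⁺) = lim_{p→∞} p²·Y(p) = lim_{p→∞} p·T(p).
deg(num) = 0, deg(den) = 1, relative degree = 1, so p·T(p) → (leading num)/(leading den) = 4/1 = 4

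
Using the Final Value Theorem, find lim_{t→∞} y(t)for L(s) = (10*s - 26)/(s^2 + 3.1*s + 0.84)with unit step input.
FVT: lim_{t→∞} y(t) = lim_{s→0} s*Y(s) where Y(s) = L(s)/s.
= lim_{s→0} L(s) = L(0) = num(0)/den(0) = -26/0.84 = -30.95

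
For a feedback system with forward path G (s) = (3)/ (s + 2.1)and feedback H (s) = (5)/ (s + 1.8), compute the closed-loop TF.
Closed-loop T = G/(1+GH).
Numerator: G_num * H_den = 3*s + 5.4.
Denominator: G_den * H_den + G_num * H_num = (s^2 + 3.9*s + 3.78) + (15) = s^2 + 3.9*s + 18.78.
T(s) = (3*s + 5.4)/(s^2 + 3.9*s + 18.78)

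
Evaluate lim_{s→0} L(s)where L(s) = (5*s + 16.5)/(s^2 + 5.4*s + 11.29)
DC gain = L(0) = num(0)/den(0) = 16.5/11.29 = 1.461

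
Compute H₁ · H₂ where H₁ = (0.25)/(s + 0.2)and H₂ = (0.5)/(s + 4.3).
Series: H = H₁ · H₂ = (n₁·n₂)/(d₁·d₂).
Num: n₁·n₂ = 0.125. Den: d₁·d₂ = s^2 + 4.5*s + 0.86.
H(s) = (0.125)/(s^2 + 4.5*s + 0.86)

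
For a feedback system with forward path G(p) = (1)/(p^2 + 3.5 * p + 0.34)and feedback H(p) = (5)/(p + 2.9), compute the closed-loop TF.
Closed-loop T = G/(1+GH).
Numerator: G_num * H_den = p + 2.9.
Denominator: G_den * H_den + G_num * H_num = (p^3 + 6.4*p^2 + 10.49*p + 0.986) + (5) = p^3 + 6.4*p^2 + 10.49*p + 5.986.
T(p) = (p + 2.9)/(p^3 + 6.4*p^2 + 10.49*p + 5.986)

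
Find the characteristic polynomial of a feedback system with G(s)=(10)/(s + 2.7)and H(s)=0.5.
Characteristic poly = G_den * H_den + G_num * H_num = (s + 2.7) + (5) = s + 7.7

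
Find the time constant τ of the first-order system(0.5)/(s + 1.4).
First-order system: τ = -1/pole. Pole = -1.4. τ = -1/(-1.4) = 0.7143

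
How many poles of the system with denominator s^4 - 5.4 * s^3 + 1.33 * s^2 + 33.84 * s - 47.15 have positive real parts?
s^4 - 5.4*s^3 + 1.33*s^2 + 33.84*s - 47.15 = (s - 2.3)(s + 2.5)(s^2 - 5.6*s + 8.2). Poles: -2.5, 2.3, 2.8 + 0.6j, 2.8 - 0.6j. RHP poles (Re>0): 3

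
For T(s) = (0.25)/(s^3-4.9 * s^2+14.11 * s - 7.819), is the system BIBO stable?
Denominator: s^3 - 4.9*s^2 + 14.11*s - 7.819 = (s - 0.7)(s^2 - 4.2*s + 11.17). Poles: 0.7, 2.1 + 2.6j, 2.1 - 2.6j. All Re(p)<0: No (unstable)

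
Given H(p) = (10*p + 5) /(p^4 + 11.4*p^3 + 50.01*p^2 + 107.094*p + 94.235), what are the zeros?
Set numerator = 0: 10*p + 5 = 0 → Zeros: -0.5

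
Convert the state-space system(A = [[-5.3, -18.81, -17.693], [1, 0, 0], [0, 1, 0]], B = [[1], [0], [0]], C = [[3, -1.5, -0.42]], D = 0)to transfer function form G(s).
G(s) = C(sI - A)⁻¹B + D.
Characteristic polynomial det(sI - A) = s^3 + 5.3*s^2 + 18.81*s + 17.693.
Numerator from C·adj(sI-A)·B + D·det(sI-A) = 3*s^2 - 1.5*s - 0.42.
G(s) = (3*s^2 - 1.5*s - 0.42)/(s^3 + 5.3*s^2 + 18.81*s + 17.693)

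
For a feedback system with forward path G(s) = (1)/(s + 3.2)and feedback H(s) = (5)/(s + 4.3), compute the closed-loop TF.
Closed-loop T = G/(1+GH).
Numerator: G_num * H_den = s + 4.3.
Denominator: G_den * H_den + G_num * H_num = (s^2 + 7.5*s + 13.76) + (5) = s^2 + 7.5*s + 18.76.
T(s) = (s + 4.3)/(s^2 + 7.5*s + 18.76)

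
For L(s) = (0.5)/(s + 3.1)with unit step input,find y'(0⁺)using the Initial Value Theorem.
IVT: y'(0⁺) = lim_{s→∞} s²·Y(s) = lim_{s→∞} s·L(s).
deg(num) = 0, deg(den) = 1, relative degree = 1, so s·L(s) → (leading num)/(leading den) = 0.5/1 = 0.5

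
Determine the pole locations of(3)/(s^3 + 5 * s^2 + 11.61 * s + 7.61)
Set denominator = 0: s^3 + 5*s^2 + 11.61*s + 7.61 = (s + 1)(s^2 + 4*s + 7.61) = 0 → Poles: -1, -2 + 1.9j, -2 - 1.9j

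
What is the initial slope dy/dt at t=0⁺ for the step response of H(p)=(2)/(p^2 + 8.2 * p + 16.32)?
IVT: y'(0⁺) = lim_{p→∞} p²·Y(p) = lim_{p→∞} p·H(p).
deg(num) = 0, deg(den) = 2, relative degree = 2 ≥ 2, so p·H(p) → 0. Initial slope = 0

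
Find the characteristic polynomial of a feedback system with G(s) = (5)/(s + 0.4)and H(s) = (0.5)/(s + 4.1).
Characteristic poly = G_den * H_den + G_num * H_num = (s^2 + 4.5*s + 1.64) + (2.5) = s^2 + 4.5*s + 4.14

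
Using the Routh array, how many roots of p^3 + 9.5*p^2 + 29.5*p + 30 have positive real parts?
Routh array:
p^3: [1, 29.5]; p^2: [9.5, 30]; p^1: [26.3421]; p^0: [30]
First column: [1, 9.5, 26.3421, 30]. Sign changes = RHP roots = 0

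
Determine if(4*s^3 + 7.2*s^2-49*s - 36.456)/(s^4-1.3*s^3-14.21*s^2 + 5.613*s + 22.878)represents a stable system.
Denominator: s^4 - 1.3*s^3 - 14.21*s^2 + 5.613*s + 22.878 = (s - 4.1)(s + 1.2)(s - 1.5)(s + 3.1). Poles: -1.2, -3.1, 1.5, 4.1. All Re(p)<0: No (unstable)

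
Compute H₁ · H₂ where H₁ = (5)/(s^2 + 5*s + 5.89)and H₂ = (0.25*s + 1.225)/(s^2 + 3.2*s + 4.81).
Series: H = H₁ · H₂ = (n₁·n₂)/(d₁·d₂).
Num: n₁·n₂ = 1.25*s + 6.125. Den: d₁·d₂ = s^4 + 8.2*s^3 + 26.7*s^2 + 42.898*s + 28.3309.
H(s) = (1.25*s + 6.125)/(s^4 + 8.2*s^3 + 26.7*s^2 + 42.898*s + 28.3309)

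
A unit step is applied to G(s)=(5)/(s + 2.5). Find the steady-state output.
FVT: lim_{t→∞} y(t) = lim_{s→0} s*Y(s) where Y(s) = G(s)/s.
= lim_{s→0} G(s) = G(0) = num(0)/den(0) = 5/2.5 = 2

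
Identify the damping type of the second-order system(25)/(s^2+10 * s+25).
Standard form: ωn²/(s²+2ζωn·s+ωn²) gives ωn=5, ζ=1.
Critically damped (ζ = 1)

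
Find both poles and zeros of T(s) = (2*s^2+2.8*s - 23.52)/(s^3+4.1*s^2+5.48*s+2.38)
Set denominator = 0: s^3 + 4.1*s^2 + 5.48*s + 2.38 = (s + 1.4)(s + 1)(s + 1.7) = 0 → Poles: -1, -1.4, -1.7
Set numerator = 0: 2*s^2 + 2.8*s - 23.52 = 2*(s - 2.8)(s + 4.2) = 0 → Zeros: -4.2, 2.8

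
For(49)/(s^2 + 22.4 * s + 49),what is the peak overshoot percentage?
Standard form: ωn²/(s²+2ζωn·s+ωn²) → ωn = 7, ζ = 1.6.
ζ ≥ 1, so the response is non-oscillatory: peak overshoot = 0%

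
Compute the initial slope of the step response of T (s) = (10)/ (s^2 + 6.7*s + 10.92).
IVT: y'(0⁺) = lim_{s→∞} s²·Y(s) = lim_{s→∞} s·T(s).
deg(num) = 0, deg(den) = 2, relative degree = 2 ≥ 2, so s·T(s) → 0. Initial slope = 0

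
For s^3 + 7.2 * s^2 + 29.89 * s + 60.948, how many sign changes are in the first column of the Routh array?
Routh array:
s^3: [1, 29.89]; s^2: [7.2, 60.948]; s^1: [21.425]; s^0: [60.948]
First column: [1, 7.2, 21.425, 60.948]. Sign changes = 0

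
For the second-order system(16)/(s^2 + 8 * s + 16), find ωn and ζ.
Standard form: ωn²/(s²+2ζωn·s+ωn²).
const=16=ωn² → ωn=4, s coeff=8=2ζωn → ζ=1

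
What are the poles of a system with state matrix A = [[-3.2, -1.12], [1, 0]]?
Eigenvalues solve det(λI - A) = 0.
Characteristic polynomial: λ^2 + 3.2*λ + 1.12 = 0.
Factor: (λ + 0.4)(λ + 2.8) = 0.
Roots: -0.4, -2.8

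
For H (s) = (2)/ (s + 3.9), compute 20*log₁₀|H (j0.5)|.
Substitute s = j*0.5: H(j0.5) = 0.504528 - 0.0646831j.
|H(j0.5)| = sqrt(Re² + Im²) = 0.5087.
20*log₁₀(0.5087) = -5.87 dB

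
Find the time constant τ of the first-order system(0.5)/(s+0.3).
First-order system: τ = -1/pole. Pole = -0.3. τ = -1/(-0.3) = 3.333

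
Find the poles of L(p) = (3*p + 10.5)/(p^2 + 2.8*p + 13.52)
Set denominator = 0: p^2 + 2.8*p + 13.52 = 0 → Poles: -1.4 + 3.4j, -1.4 - 3.4j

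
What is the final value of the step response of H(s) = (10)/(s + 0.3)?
FVT: lim_{t→∞} y(t) = lim_{s→0} s*Y(s) where Y(s) = H(s)/s.
= lim_{s→0} H(s) = H(0) = num(0)/den(0) = 10/0.3 = 33.33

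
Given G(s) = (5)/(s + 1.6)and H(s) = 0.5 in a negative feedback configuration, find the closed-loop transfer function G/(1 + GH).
Closed-loop T = G/(1+GH).
Numerator: G_num * H_den = 5.
Denominator: G_den * H_den + G_num * H_num = (s + 1.6) + (2.5) = s + 4.1.
T(s) = (5)/(s + 4.1)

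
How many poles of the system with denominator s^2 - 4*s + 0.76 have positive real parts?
s^2 - 4*s + 0.76 = (s - 0.2)(s - 3.8). Poles: 0.2, 3.8. RHP poles (Re>0): 2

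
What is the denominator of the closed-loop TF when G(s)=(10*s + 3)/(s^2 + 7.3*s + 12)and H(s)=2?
Characteristic poly = G_den * H_den + G_num * H_num = (s^2 + 7.3*s + 12) + (20*s + 6) = s^2 + 27.3*s + 18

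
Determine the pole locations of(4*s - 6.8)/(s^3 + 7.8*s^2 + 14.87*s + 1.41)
Set denominator = 0: s^3 + 7.8*s^2 + 14.87*s + 1.41 = (s + 4.7)(s + 0.1)(s + 3) = 0 → Poles: -0.1, -3, -4.7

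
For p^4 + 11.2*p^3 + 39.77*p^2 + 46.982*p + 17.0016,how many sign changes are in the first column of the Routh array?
Routh array:
p^4: [1, 39.77, 17.0016]; p^3: [11.2, 46.982]; p^2: [35.5752, 17.0016]; p^1: [41.6295]; p^0: [17.0016]
First column: [1, 11.2, 35.5752, 41.6295, 17.0016]. Sign changes = 0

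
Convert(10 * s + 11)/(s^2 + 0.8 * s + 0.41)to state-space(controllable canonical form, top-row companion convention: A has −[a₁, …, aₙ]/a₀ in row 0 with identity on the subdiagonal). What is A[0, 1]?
Reachable canonical form for den = s^2 + 0.8*s + 0.41: top row of A = -[a₁,a₂,...,aₙ]/a₀, ones on the subdiagonal, zeros elsewhere.
A = [[-0.8, -0.41], [1, 0]].
A[0,1] = -0.41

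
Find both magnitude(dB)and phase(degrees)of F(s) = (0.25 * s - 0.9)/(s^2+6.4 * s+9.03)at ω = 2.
Substitute s = j*2: F(j2) = 0.00990267 + 0.0742039j.
|F| = 20*log₁₀(sqrt(Re²+Im²)) = -22.51 dB.
∠F = atan2(Im, Re) = 82.40°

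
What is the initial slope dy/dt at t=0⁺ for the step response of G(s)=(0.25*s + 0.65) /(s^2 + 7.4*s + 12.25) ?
IVT: y'(0⁺) = lim_{s→∞} s²·Y(s) = lim_{s→∞} s·G(s).
deg(num) = 1, deg(den) = 2, relative degree = 1, so s·G(s) → (leading num)/(leading den) = 0.25/1 = 0.25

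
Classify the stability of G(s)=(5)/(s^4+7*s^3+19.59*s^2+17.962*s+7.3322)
Denominator: s^4 + 7*s^3 + 19.59*s^2 + 17.962*s + 7.3322 = (s^2 + 1.2*s + 0.61)(s^2 + 5.8*s + 12.02). Poles: -0.6 + 0.5j, -0.6 - 0.5j, -2.9 + 1.9j, -2.9 - 1.9j. Stable (all poles in LHP)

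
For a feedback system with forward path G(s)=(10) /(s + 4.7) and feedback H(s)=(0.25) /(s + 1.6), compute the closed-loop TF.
Closed-loop T = G/(1+GH).
Numerator: G_num * H_den = 10*s + 16.
Denominator: G_den * H_den + G_num * H_num = (s^2 + 6.3*s + 7.52) + (2.5) = s^2 + 6.3*s + 10.02.
T(s) = (10*s + 16)/(s^2 + 6.3*s + 10.02)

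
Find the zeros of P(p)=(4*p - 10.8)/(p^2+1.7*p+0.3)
Set numerator = 0: 4*p - 10.8 = 0 → Zeros: 2.7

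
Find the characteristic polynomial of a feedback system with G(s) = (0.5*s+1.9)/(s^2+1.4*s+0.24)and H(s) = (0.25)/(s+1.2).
Characteristic poly = G_den * H_den + G_num * H_num = (s^3 + 2.6*s^2 + 1.92*s + 0.288) + (0.125*s + 0.475) = s^3 + 2.6*s^2 + 2.045*s + 0.763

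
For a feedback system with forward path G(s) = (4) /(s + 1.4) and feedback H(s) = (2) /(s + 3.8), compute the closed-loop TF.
Closed-loop T = G/(1+GH).
Numerator: G_num * H_den = 4*s + 15.2.
Denominator: G_den * H_den + G_num * H_num = (s^2 + 5.2*s + 5.32) + (8) = s^2 + 5.2*s + 13.32.
T(s) = (4*s + 15.2)/(s^2 + 5.2*s + 13.32)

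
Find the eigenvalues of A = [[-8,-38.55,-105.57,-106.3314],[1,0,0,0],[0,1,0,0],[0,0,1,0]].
Eigenvalues solve det(λI - A) = 0.
Characteristic polynomial: λ^4 + 8*λ^3 + 38.55*λ^2 + 105.57*λ + 106.3314 = 0.
Factor: (λ + 2.9)(λ + 2.1)(λ^2 + 3*λ + 17.46) = 0.
Roots: -1.5 + 3.9j, -1.5 - 3.9j, -2.1, -2.9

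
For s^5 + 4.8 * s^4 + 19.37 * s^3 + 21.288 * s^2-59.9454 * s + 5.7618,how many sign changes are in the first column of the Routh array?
Routh array:
s^5: [1, 19.37, -59.9454]; s^4: [4.8, 21.288, 5.7618]; s^3: [14.935, -61.1458]; s^2: [40.9398, 5.7618]; s^1: [-63.2477]; s^0: [5.7618]
First column: [1, 4.8, 14.935, 40.9398, -63.2477, 5.7618]. Sign changes = 2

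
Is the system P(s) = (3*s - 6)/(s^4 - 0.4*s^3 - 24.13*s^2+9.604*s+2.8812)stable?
Denominator: s^4 - 0.4*s^3 - 24.13*s^2 + 9.604*s + 2.8812 = (s - 4.9)(s + 0.2)(s + 4.9)(s - 0.6). Poles: -0.2, -4.9, 0.6, 4.9. All Re(p)<0: No (unstable)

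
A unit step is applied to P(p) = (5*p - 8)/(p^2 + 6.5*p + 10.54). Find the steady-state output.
FVT: lim_{t→∞} y(t) = lim_{p→0} p*Y(p) where Y(p) = P(p)/p.
= lim_{p→0} P(p) = P(0) = num(0)/den(0) = -8/10.54 = -0.759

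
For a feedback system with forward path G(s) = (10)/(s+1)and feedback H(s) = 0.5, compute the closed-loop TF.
Closed-loop T = G/(1+GH).
Numerator: G_num * H_den = 10.
Denominator: G_den * H_den + G_num * H_num = (s + 1) + (5) = s + 6.
T(s) = (10)/(s + 6)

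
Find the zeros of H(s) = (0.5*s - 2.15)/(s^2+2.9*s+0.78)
Set numerator = 0: 0.5*s - 2.15 = 0 → Zeros: 4.3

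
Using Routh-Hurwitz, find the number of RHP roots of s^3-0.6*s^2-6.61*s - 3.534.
Routh array:
s^3: [1, -6.61]; s^2: [-0.6, -3.534]; s^1: [-12.5]; s^0: [-3.534]
First column: [1, -0.6, -12.5, -3.534]. Sign changes = RHP roots = 1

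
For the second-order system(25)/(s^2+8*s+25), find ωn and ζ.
Standard form: ωn²/(s²+2ζωn·s+ωn²).
const=25=ωn² → ωn=5, s coeff=8=2ζωn → ζ=0.8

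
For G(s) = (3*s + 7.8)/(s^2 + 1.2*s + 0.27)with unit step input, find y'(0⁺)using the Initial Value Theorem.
IVT: y'(0⁺) = lim_{s→∞} s²·Y(s) = lim_{s→∞} s·G(s).
deg(num) = 1, deg(den) = 2, relative degree = 1, so s·G(s) → (leading num)/(leading den) = 3/1 = 3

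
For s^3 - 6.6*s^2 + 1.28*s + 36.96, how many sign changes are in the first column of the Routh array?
Routh array:
s^3: [1, 1.28]; s^2: [-6.6, 36.96]; s^1: [6.88]; s^0: [36.96]
First column: [1, -6.6, 6.88, 36.96]. Sign changes = 2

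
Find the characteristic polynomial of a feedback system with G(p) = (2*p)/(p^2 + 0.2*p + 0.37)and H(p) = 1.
Characteristic poly = G_den * H_den + G_num * H_num = (p^2 + 0.2*p + 0.37) + (2*p) = p^2 + 2.2*p + 0.37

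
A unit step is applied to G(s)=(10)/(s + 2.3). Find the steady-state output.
FVT: lim_{t→∞} y(t) = lim_{s→0} s*Y(s) where Y(s) = G(s)/s.
= lim_{s→0} G(s) = G(0) = num(0)/den(0) = 10/2.3 = 4.348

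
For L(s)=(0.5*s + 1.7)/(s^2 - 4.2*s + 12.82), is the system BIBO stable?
Denominator: s^2 - 4.2*s + 12.82. Poles: 2.1 + 2.9j, 2.1 - 2.9j. All Re(p)<0: No (unstable)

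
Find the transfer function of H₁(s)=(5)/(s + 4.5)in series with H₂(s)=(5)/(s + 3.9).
Series: H = H₁ · H₂ = (n₁·n₂)/(d₁·d₂).
Num: n₁·n₂ = 25. Den: d₁·d₂ = s^2 + 8.4*s + 17.55.
H(s) = (25)/(s^2 + 8.4*s + 17.55)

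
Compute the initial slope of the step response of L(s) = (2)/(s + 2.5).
IVT: y'(0⁺) = lim_{s→∞} s²·Y(s) = lim_{s→∞} s·L(s).
deg(num) = 0, deg(den) = 1, relative degree = 1, so s·L(s) → (leading num)/(leading den) = 2/1 = 2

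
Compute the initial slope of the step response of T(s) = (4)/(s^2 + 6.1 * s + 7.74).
IVT: y'(0⁺) = lim_{s→∞} s²·Y(s) = lim_{s→∞} s·T(s).
deg(num) = 0, deg(den) = 2, relative degree = 2 ≥ 2, so s·T(s) → 0. Initial slope = 0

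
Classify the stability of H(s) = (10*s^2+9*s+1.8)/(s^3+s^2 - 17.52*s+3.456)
Denominator: s^3 + s^2 - 17.52*s + 3.456 = (s - 0.2)(s - 3.6)(s + 4.8). Poles: -4.8, 0.2, 3.6. Unstable (2 pole(s) in RHP)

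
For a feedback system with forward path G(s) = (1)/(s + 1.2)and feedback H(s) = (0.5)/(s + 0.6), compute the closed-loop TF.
Closed-loop T = G/(1+GH).
Numerator: G_num * H_den = s + 0.6.
Denominator: G_den * H_den + G_num * H_num = (s^2 + 1.8*s + 0.72) + (0.5) = s^2 + 1.8*s + 1.22.
T(s) = (s + 0.6)/(s^2 + 1.8*s + 1.22)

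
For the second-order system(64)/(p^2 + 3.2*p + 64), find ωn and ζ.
Standard form: ωn²/(p²+2ζωn·p+ωn²).
const=64=ωn² → ωn=8, p coeff=3.2=2ζωn → ζ=0.2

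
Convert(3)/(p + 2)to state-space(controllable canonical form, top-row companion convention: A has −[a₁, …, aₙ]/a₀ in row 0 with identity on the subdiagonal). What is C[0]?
Reachable canonical form: C = numerator coefficients (right-aligned, zero-padded to length n).
num = 3, C = [[3]].
C[0] = 3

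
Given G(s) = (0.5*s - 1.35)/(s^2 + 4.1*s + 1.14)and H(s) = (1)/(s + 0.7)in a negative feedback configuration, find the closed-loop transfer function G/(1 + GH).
Closed-loop T = G/(1+GH).
Numerator: G_num * H_den = 0.5*s^2 - s - 0.945.
Denominator: G_den * H_den + G_num * H_num = (s^3 + 4.8*s^2 + 4.01*s + 0.798) + (0.5*s - 1.35) = s^3 + 4.8*s^2 + 4.51*s - 0.552.
T(s) = (0.5*s^2 - s - 0.945)/(s^3 + 4.8*s^2 + 4.51*s - 0.552)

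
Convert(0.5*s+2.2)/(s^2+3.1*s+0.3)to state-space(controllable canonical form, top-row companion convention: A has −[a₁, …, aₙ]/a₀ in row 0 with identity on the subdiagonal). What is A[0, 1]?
Reachable canonical form for den = s^2 + 3.1*s + 0.3: top row of A = -[a₁,a₂,...,aₙ]/a₀, ones on the subdiagonal, zeros elsewhere.
A = [[-3.1, -0.3], [1, 0]].
A[0,1] = -0.3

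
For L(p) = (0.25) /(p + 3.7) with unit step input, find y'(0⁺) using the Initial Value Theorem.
IVT: y'(0⁺) = lim_{p→∞} p²·Y(p) = lim_{p→∞} p·L(p).
deg(num) = 0, deg(den) = 1, relative degree = 1, so p·L(p) → (leading num)/(leading den) = 0.25/1 = 0.25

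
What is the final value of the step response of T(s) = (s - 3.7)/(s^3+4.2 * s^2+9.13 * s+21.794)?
FVT: lim_{t→∞} y(t) = lim_{s→0} s*Y(s) where Y(s) = T(s)/s.
= lim_{s→0} T(s) = T(0) = num(0)/den(0) = -3.7/21.794 = -0.1698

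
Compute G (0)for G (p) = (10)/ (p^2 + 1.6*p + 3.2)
DC gain = G(0) = num(0)/den(0) = 10/3.2 = 3.125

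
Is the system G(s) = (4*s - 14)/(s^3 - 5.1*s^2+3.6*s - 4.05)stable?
Denominator: s^3 - 5.1*s^2 + 3.6*s - 4.05 = (s - 4.5)(s^2 - 0.6*s + 0.9). Poles: 0.3 + 0.9j, 0.3 - 0.9j, 4.5. All Re(p)<0: No (unstable)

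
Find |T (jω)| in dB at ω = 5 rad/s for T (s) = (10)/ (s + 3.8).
Substitute s = j*5: T(j5) = 0.963489 - 1.26775j.
|T(j5)| = sqrt(Re² + Im²) = 1.592.
20*log₁₀(1.592) = 4.04 dB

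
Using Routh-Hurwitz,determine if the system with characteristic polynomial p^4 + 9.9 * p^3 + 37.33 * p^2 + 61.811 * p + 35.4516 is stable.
Routh array:
p^4: [1, 37.33, 35.4516]; p^3: [9.9, 61.811]; p^2: [31.0865, 35.4516]; p^1: [50.5209]; p^0: [35.4516]
First column: [1, 9.9, 31.0865, 50.5209, 35.4516]. Sign changes = 0.
Yes, stable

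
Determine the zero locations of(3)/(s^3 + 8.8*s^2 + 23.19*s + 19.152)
Numerator is a nonzero constant (3) → Zeros: none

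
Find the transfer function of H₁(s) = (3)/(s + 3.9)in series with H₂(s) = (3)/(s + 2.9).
Series: H = H₁ · H₂ = (n₁·n₂)/(d₁·d₂).
Num: n₁·n₂ = 9. Den: d₁·d₂ = s^2 + 6.8*s + 11.31.
H(s) = (9)/(s^2 + 6.8*s + 11.31)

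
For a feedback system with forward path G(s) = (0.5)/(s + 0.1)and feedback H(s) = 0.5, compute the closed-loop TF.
Closed-loop T = G/(1+GH).
Numerator: G_num * H_den = 0.5.
Denominator: G_den * H_den + G_num * H_num = (s + 0.1) + (0.25) = s + 0.35.
T(s) = (0.5)/(s + 0.35)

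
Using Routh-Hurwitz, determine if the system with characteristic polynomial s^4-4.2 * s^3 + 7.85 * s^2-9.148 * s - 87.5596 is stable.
Routh array:
s^4: [1, 7.85, -87.5596]; s^3: [-4.2, -9.148]; s^2: [5.6719, -87.5596]; s^1: [-73.9852]; s^0: [-87.5596]
First column: [1, -4.2, 5.6719, -73.9852, -87.5596]. Sign changes = 3.
No, unstable (3 RHP root(s))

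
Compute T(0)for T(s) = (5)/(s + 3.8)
DC gain = T(0) = num(0)/den(0) = 5/3.8 = 1.316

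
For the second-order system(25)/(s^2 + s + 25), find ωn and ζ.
Standard form: ωn²/(s²+2ζωn·s+ωn²).
const=25=ωn² → ωn=5, s coeff=1=2ζωn → ζ=0.1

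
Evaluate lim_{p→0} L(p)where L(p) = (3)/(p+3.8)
DC gain = L(0) = num(0)/den(0) = 3/3.8 = 0.7895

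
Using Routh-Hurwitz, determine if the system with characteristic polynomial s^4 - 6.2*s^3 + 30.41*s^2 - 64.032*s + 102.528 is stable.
Routh array:
s^4: [1, 30.41, 102.528]; s^3: [-6.2, -64.032]; s^2: [20.0823, 102.528]; s^1: [-32.3785]; s^0: [102.528]
First column: [1, -6.2, 20.0823, -32.3785, 102.528]. Sign changes = 4.
No, unstable (4 RHP root(s))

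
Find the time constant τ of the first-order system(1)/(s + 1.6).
First-order system: τ = -1/pole. Pole = -1.6. τ = -1/(-1.6) = 0.625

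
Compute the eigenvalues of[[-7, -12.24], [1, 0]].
Eigenvalues solve det(λI - A) = 0.
Characteristic polynomial: λ^2 + 7*λ + 12.24 = 0.
Factor: (λ + 3.6)(λ + 3.4) = 0.
Roots: -3.4, -3.6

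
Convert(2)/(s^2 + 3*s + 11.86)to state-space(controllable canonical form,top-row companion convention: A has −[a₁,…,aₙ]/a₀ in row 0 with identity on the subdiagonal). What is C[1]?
Reachable canonical form: C = numerator coefficients (right-aligned, zero-padded to length n).
num = 2, C = [[0, 2]].
C[1] = 2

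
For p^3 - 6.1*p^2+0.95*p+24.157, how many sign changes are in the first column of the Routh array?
Routh array:
p^3: [1, 0.95]; p^2: [-6.1, 24.157]; p^1: [4.91016]; p^0: [24.157]
First column: [1, -6.1, 4.91016, 24.157]. Sign changes = 2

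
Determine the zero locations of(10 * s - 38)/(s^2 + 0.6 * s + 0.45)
Set numerator = 0: 10*s - 38 = 0 → Zeros: 3.8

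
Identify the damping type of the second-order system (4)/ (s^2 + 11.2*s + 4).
Standard form: ωn²/(s²+2ζωn·s+ωn²) gives ωn=2, ζ=2.8.
Overdamped (ζ = 2.8 > 1)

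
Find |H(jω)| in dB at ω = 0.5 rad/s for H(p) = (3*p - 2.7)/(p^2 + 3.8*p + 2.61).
Substitute p = j*0.5: H(j0.5) = -0.383677 + 0.944486j.
|H(j0.5)| = sqrt(Re² + Im²) = 1.019.
20*log₁₀(1.019) = 0.17 dB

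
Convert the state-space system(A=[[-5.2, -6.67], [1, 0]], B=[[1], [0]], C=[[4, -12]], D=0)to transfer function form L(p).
L(p) = C(pI - A)⁻¹B + D.
Characteristic polynomial det(pI - A) = p^2 + 5.2*p + 6.67.
Numerator from C·adj(pI-A)·B + D·det(pI-A) = 4*p - 12.
L(p) = (4*p - 12)/(p^2 + 5.2*p + 6.67)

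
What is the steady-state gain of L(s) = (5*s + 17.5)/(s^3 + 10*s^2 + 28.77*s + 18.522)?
DC gain = L(0) = num(0)/den(0) = 17.5/18.522 = 0.9448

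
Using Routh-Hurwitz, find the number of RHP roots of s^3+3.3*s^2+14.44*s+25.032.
Routh array:
s^3: [1, 14.44]; s^2: [3.3, 25.032]; s^1: [6.85455]; s^0: [25.032]
First column: [1, 3.3, 6.85455, 25.032]. Sign changes = RHP roots = 0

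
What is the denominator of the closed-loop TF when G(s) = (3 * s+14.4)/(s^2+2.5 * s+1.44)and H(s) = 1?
Characteristic poly = G_den * H_den + G_num * H_num = (s^2 + 2.5*s + 1.44) + (3*s + 14.4) = s^2 + 5.5*s + 15.84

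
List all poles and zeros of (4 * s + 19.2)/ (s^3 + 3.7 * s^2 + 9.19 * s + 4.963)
Set denominator = 0: s^3 + 3.7*s^2 + 9.19*s + 4.963 = (s + 0.7)(s^2 + 3*s + 7.09) = 0 → Poles: -0.7, -1.5 + 2.2j, -1.5 - 2.2j
Set numerator = 0: 4*s + 19.2 = 0 → Zeros: -4.8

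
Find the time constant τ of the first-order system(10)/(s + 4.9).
First-order system: τ = -1/pole. Pole = -4.9. τ = -1/(-4.9) = 0.2041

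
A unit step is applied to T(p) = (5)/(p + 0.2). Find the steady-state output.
FVT: lim_{t→∞} y(t) = lim_{p→0} p*Y(p) where Y(p) = T(p)/p.
= lim_{p→0} T(p) = T(0) = num(0)/den(0) = 5/0.2 = 25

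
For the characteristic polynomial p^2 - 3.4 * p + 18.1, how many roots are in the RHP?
Poles: 1.7 + 3.9j, 1.7 - 3.9j. RHP poles (Re>0): 2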